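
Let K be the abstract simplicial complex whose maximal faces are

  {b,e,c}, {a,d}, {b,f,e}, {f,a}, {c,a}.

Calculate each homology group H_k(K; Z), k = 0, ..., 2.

K has 6 vertices, 8 edges, 2 triangles.
rank ∂_0 = 0, rank ∂_1 = 5 ⇒ b_0 = 6 − 0 − 5 = 1; all invariant factors of ∂_1 are 1 so no torsion. So H_0 ≅ Z.
rank ∂_1 = 5, rank ∂_2 = 2 ⇒ b_1 = 8 − 5 − 2 = 1; all invariant factors of ∂_2 are 1 so no torsion. So H_1 ≅ Z.
rank ∂_2 = 2, rank ∂_3 = 0 ⇒ b_2 = 2 − 2 − 0 = 0. So H_2 ≅ 0.

H_0 ≅ Z,  H_1 ≅ Z,  H_2 = 0.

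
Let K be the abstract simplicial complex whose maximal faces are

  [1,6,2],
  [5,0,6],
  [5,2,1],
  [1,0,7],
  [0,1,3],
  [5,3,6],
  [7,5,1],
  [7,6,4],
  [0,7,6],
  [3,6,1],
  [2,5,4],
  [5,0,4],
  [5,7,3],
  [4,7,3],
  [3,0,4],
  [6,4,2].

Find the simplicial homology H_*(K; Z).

H_0 = Z,  H_1 = Z^2,  H_2 = Z.

We work with the vertex ordering 0 < 1 < 2 < 3 < 4 < 5 < 6 < 7. The simplices of K, each written with vertices in increasing order, are:

  0-simplices (8): [0], [1], [2], [3], [4], [5], [6], [7]
  1-simplices (24): (24 of them)
  2-simplices (16): [0,1,3], [0,1,7], [0,3,4], [0,4,5], [0,5,6], [0,6,7], [1,2,5], [1,2,6], [1,3,6], [1,5,7], [2,4,5], [2,4,6], [3,4,7], [3,5,6], [3,5,7], [4,6,7]

so the chain groups are C_0 ≅ Z^8, C_1 ≅ Z^24, C_2 ≅ Z^16.

∂_1: C_1 → C_0 sends each edge [p,q] (with p < q) to q − p. For instance
  ∂[5,6] = [6] − [5].
This gives a 8×24 integer matrix of rank 7; reducing to Smith normal form yields diagonal entries (1,1,1,1,1,1,1).

∂_2: C_2 → C_1 sends each 2-simplex [p,q,r] to [q,r] − [p,r] + [p,q]. For instance
  ∂[0,4,5] = [4,5] − [0,5] + [0,4],
  ∂[3,5,7] = [5,7] − [3,7] + [3,5].
This gives a 24×16 integer matrix of rank 15; reducing to Smith normal form yields diagonal entries (1,1,1,1,1,1,1,1,1,1,1,1,1,1,1).

Computing H_k = (kernel of ∂_k) / (image of ∂_{k+1}):

  H_0: rank C_0 − rank ∂_1 = 8 − 7 = 1, and the invariant factors of ∂_1 are all 1, so H_0 ≅ Z.
  H_1: rank ker ∂_1 − rank ∂_2 = (24 − 7) − 15 = 2, and the invariant factors of ∂_2 are all 1, so H_1 ≅ Z^2.
  H_2: rank ker ∂_2 − rank ∂_3 = (16 − 15) − 0 = 1, and there is no ∂_3, so H_2 ≅ Z.

As a check, the Euler characteristic is 8 − 24 + 16 = 0, which agrees with 1 − 2 + 1 = 0.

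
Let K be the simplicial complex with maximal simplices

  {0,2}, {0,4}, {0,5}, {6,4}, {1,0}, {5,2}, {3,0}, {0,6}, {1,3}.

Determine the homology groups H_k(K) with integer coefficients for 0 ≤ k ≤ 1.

H_0 ≅ Z,  H_1 ≅ Z^3.

K has 7 vertices, 9 edges.
rank ∂_0 = 0, rank ∂_1 = 6 ⇒ b_0 = 7 − 0 − 6 = 1; all invariant factors of ∂_1 are 1 so no torsion. So H_0 ≅ Z.
rank ∂_1 = 6, rank ∂_2 = 0 ⇒ b_1 = 9 − 6 − 0 = 3. So H_1 ≅ Z^3.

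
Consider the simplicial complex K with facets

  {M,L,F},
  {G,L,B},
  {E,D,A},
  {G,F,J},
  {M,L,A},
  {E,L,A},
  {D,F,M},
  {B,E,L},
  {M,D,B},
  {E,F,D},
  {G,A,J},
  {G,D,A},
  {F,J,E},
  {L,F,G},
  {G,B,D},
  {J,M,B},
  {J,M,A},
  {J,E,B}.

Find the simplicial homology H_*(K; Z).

Order the vertices as A < B < D < E < F < G < J < L < M. Listing each simplex with vertices in this order, K has dimension 2 with simplices:

  0-simplices (9): A, B, D, E, F, G, J, L, M
  1-simplices (27): AD, AE, AG, AJ, AL, AM, BD, BE, BG, BJ, BL, BM, DE, DF, DG, DM, EF, EJ, EL, FG, FJ, FL, FM, GJ, GL, JM, LM
  2-simplices (18): ADE, ADG, AEL, AGJ, AJM, ALM, BDG, BDM, BEJ, BEL, BGL, BJM, DEF, DFM, EFJ, FGJ, FGL, FLM

Hence C_0 ≅ Z^9, C_1 ≅ Z^27, C_2 ≅ Z^18.

Boundary ∂_1: C_1 → C_0 is given by ∂[p,q] = [q] − [p]. For instance
  ∂BM = M − B.
The 9×27 boundary matrix has rank 8 and Smith normal form diag(1,1,1,1,1,1,1,1).

∂_2: C_2 → C_1 acts by ∂[p,q,r] = [q,r] − [p,r] + [p,q]. For instance
  ∂FGL = GL − FL + FG,
  ∂DEF = EF − DF + DE.
This gives a 27×18 integer matrix of rank 17; reducing to Smith normal form yields diagonal entries (1,1,1,1,1,1,1,1,1,1,1,1,1,1,1,1,1).

Reading off H_k = ker ∂_k / im ∂_{k+1}:

  H_0: rank C_0 − rank ∂_1 = 9 − 8 = 1, and the invariant factors of ∂_1 are all 1, so H_0 = Z.
  H_1: rank ker ∂_1 − rank ∂_2 = (27 − 8) − 17 = 2, and the invariant factors of ∂_2 are all 1, so H_1 = Z^2.
  H_2: rank ker ∂_2 − rank ∂_3 = (18 − 17) − 0 = 1, and there is no ∂_3, so H_2 = Z.

H_0 = Z,  H_1 = Z^2,  H_2 = Z.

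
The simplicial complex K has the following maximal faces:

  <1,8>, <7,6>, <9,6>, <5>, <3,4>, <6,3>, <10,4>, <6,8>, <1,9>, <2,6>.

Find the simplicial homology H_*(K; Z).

Order the vertices as 1 < 2 < 3 < 4 < 5 < 6 < 7 < 8 < 9 < 10. Listing each simplex with vertices in this order, K has dimension 1 with simplices:

  0-simplices (10): [1], [2], [3], [4], [5], [6], [7], [8], [9], [10]
  1-simplices (9): [1,8], [1,9], [2,6], [3,4], [3,6], [4,10], [6,7], [6,8], [6,9]

so the chain groups are C_0 ≅ Z^10, C_1 ≅ Z^9.

The boundary map ∂_1: C_1 → C_0 maps an edge to its endpoints' difference, ∂[p,q] = q − p. For instance
  ∂[6,7] = [7] − [6].
The 10×9 boundary matrix has rank 8 and Smith normal form diag(1,1,1,1,1,1,1,1).

Now H_k = ker ∂_k / im ∂_{k+1}, so:

  H_0: rank C_0 − rank ∂_1 = 10 − 8 = 2, and the invariant factors of ∂_1 are all 1, so H_0 ≅ Z^2.
  H_1: rank ker ∂_1 − rank ∂_2 = (9 − 8) − 0 = 1, and there is no ∂_2, so H_1 ≅ Z.

H_0 = Z^2,  H_1 = Z.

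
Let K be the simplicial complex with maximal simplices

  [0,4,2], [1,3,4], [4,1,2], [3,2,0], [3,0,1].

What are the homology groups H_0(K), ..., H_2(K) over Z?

K has 5 vertices, 10 edges, 5 triangles.
rank ∂_0 = 0, rank ∂_1 = 4 ⇒ b_0 = 5 − 0 − 4 = 1; all invariant factors of ∂_1 are 1 so no torsion. So H_0 = Z.
rank ∂_1 = 4, rank ∂_2 = 5 ⇒ b_1 = 10 − 4 − 5 = 1; all invariant factors of ∂_2 are 1 so no torsion. So H_1 = Z.
rank ∂_2 = 5, rank ∂_3 = 0 ⇒ b_2 = 5 − 5 − 0 = 0. So H_2 = 0.

H_0 = Z,  H_1 = Z,  H_2 = 0.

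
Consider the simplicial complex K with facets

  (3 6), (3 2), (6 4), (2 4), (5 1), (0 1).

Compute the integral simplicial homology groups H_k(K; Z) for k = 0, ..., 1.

K has 7 vertices, 6 edges.
rank ∂_0 = 0, rank ∂_1 = 5 ⇒ b_0 = 7 − 0 − 5 = 2; all invariant factors of ∂_1 are 1 so no torsion. So H_0 = Z^2.
rank ∂_1 = 5, rank ∂_2 = 0 ⇒ b_1 = 6 − 5 − 0 = 1. So H_1 = Z.

H_0 = Z^2,  H_1 = Z.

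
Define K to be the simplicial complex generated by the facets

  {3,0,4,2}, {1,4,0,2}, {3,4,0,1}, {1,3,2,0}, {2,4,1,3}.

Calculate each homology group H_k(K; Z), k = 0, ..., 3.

H_0 ≅ Z,  H_1 = 0,  H_2 = 0,  H_3 ≅ Z.

Take the total order 0 < 1 < 2 < 3 < 4 on the vertex set. Then K (dimension 3) consists of the simplices:

  0-simplices (5): [0], [1], [2], [3], [4]
  1-simplices (10): [0,1], [0,2], [0,3], [0,4], [1,2], [1,3], [1,4], [2,3], [2,4], [3,4]
  2-simplices (10): [0,1,2], [0,1,3], [0,1,4], [0,2,3], [0,2,4], [0,3,4], [1,2,3], [1,2,4], [1,3,4], [2,3,4]
  3-simplices (5): [0,1,2,3], [0,1,2,4], [0,1,3,4], [0,2,3,4], [1,2,3,4]

giving chain groups C_0 ≅ Z^5, C_1 ≅ Z^10, C_2 ≅ Z^10, C_3 ≅ Z^5.

∂_1: C_1 → C_0 maps an edge to its endpoints' difference, ∂[p,q] = q − p. For instance
  ∂[1,4] = [4] − [1].
This gives a 5×10 integer matrix of rank 4; reducing to Smith normal form yields diagonal entries (1,1,1,1).

∂_2: C_2 → C_1 maps a triangle to the signed sum of its edges. For instance
  ∂[0,1,3] = [1,3] − [0,3] + [0,1],
  ∂[1,2,4] = [2,4] − [1,4] + [1,2].
The 10×10 boundary matrix has rank 6 and Smith normal form diag(1,1,1,1,1,1).

∂_3: C_3 → C_2 sends each 3-simplex σ to the alternating sum Σ_i (−1)^i (σ with its i-th vertex removed). For instance
  ∂[0,1,3,4] = [1,3,4] − [0,3,4] + [0,1,4] − [0,1,3],
  ∂[1,2,3,4] = [2,3,4] − [1,3,4] + [1,2,4] − [1,2,3].
As a 10×5 matrix over Z this has rank 4, with invariant factors (1,1,1,1).

Now H_k = ker ∂_k / im ∂_{k+1}, so:

  H_0: rank C_0 − rank ∂_1 = 5 − 4 = 1, and the invariant factors of ∂_1 are all 1, so H_0 = Z.
  H_1: rank ker ∂_1 − rank ∂_2 = (10 − 4) − 6 = 0, and the invariant factors of ∂_2 are all 1, so H_1 = 0.
  H_2: rank ker ∂_2 − rank ∂_3 = (10 − 6) − 4 = 0, and the invariant factors of ∂_3 are all 1, so H_2 = 0.
  H_3: rank ker ∂_3 − rank ∂_4 = (5 − 4) − 0 = 1, and there is no ∂_4, so H_3 = Z.

As a check, the Euler characteristic is 5 − 10 + 10 − 5 = 0, which agrees with 1 − 0 + 0 − 1 = 0.
(K is a triangulation of the 3-sphere S^3.)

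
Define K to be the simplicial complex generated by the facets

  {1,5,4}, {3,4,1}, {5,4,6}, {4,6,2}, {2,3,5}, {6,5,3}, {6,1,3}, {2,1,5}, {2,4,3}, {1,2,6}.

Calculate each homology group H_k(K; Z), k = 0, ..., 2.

H_0 ≅ Z,  H_1 ≅ Z/2,  H_2 = 0.

Fix the vertex order 1 < 2 < 3 < 4 < 5 < 6 and write every simplex with vertices in increasing order. Then dim K = 2 and the simplices of K are:

  0-simplices (6): [1], [2], [3], [4], [5], [6]
  1-simplices (15): [1,2], [1,3], [1,4], [1,5], [1,6], [2,3], [2,4], [2,5], [2,6], [3,4], [3,5], [3,6], [4,5], [4,6], [5,6]
  2-simplices (10): [1,2,5], [1,2,6], [1,3,4], [1,3,6], [1,4,5], [2,3,4], [2,3,5], [2,4,6], [3,5,6], [4,5,6]

giving chain groups C_0 ≅ Z^6, C_1 ≅ Z^15, C_2 ≅ Z^10.

Boundary ∂_1: C_1 → C_0 is given by ∂[p,q] = [q] − [p].
As a 6×15 matrix over Z this has rank 5, with invariant factors (1,1,1,1,1).

∂_2: C_2 → C_1 acts by ∂[p,q,r] = [q,r] − [p,r] + [p,q]. For instance
  ∂[1,4,5] = [4,5] − [1,5] + [1,4],
  ∂[1,3,4] = [3,4] − [1,4] + [1,3].
This gives a 15×10 integer matrix of rank 10; reducing to Smith normal form yields diagonal entries (1,1,1,1,1,1,1,1,1,2).

From H_k ≅ ker(∂_k) / im(∂_{k+1}) we obtain:

  H_0: rank C_0 − rank ∂_1 = 6 − 5 = 1, and the invariant factors of ∂_1 are all 1, so H_0 = Z.
  H_1: rank ker ∂_1 − rank ∂_2 = (15 − 5) − 10 = 0, and ∂_2 has invariant factor 2 > 1, so H_1 = Z/2.
  H_2: rank ker ∂_2 − rank ∂_3 = (10 − 10) − 0 = 0, and there is no ∂_3, so H_2 = 0.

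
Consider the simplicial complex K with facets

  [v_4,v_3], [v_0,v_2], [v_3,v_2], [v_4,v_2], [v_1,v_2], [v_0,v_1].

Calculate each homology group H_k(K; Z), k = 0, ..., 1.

K has 5 vertices, 6 edges.
rank ∂_0 = 0, rank ∂_1 = 4 ⇒ b_0 = 5 − 0 − 4 = 1; all invariant factors of ∂_1 are 1 so no torsion. So H_0 ≅ Z.
rank ∂_1 = 4, rank ∂_2 = 0 ⇒ b_1 = 6 − 4 − 0 = 2. So H_1 ≅ Z^2.

H_0 = Z,  H_1 = Z^2.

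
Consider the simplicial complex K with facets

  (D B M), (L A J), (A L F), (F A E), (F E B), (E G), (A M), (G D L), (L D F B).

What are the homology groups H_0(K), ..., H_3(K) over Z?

Order the vertices as A < B < D < E < F < G < J < L < M. Listing each simplex with vertices in this order, K has dimension 3 with simplices:

  0-simplices (9): A, B, D, E, F, G, J, L, M
  1-simplices (19): AE, AF, AJ, AL, AM, BD, BE, BF, BL, BM, DF, DG, DL, DM, EF, EG, FL, GL, JL
  2-simplices (10): AEF, AFL, AJL, BDF, BDL, BDM, BEF, BFL, DFL, DGL
  3-simplices (1): BDFL

Hence C_0 ≅ Z^9, C_1 ≅ Z^19, C_2 ≅ Z^10, C_3 ≅ Z^1.

∂_1: C_1 → C_0 sends each edge [p,q] (with p < q) to q − p.
This gives a 9×19 integer matrix of rank 8; reducing to Smith normal form yields diagonal entries (1,1,1,1,1,1,1,1).

∂_2: C_2 → C_1 sends each 2-simplex [p,q,r] to [q,r] − [p,r] + [p,q]. For instance
  ∂DFL = FL − DL + DF,
  ∂BDF = DF − BF + BD.
The resulting 19×10 matrix has rank 9, and its Smith normal form has invariant factors (1,1,1,1,1,1,1,1,1).

∂_3: C_3 → C_2 sends each 3-simplex σ to the alternating sum Σ_i (−1)^i (σ with its i-th vertex removed). For instance
  ∂BDFL = DFL − BFL + BDL − BDF.
As a 10×1 matrix over Z this has rank 1, with invariant factors (1).

From H_k ≅ ker(∂_k) / im(∂_{k+1}) we obtain:

  H_0: rank C_0 − rank ∂_1 = 9 − 8 = 1, and the invariant factors of ∂_1 are all 1, so H_0 = Z.
  H_1: rank ker ∂_1 − rank ∂_2 = (19 − 8) − 9 = 2, and the invariant factors of ∂_2 are all 1, so H_1 = Z^2.
  H_2: rank ker ∂_2 − rank ∂_3 = (10 − 9) − 1 = 0, and the invariant factors of ∂_3 are all 1, so H_2 = 0.
  H_3: rank ker ∂_3 − rank ∂_4 = (1 − 1) − 0 = 0, and there is no ∂_4, so H_3 = 0.

H_0 = Z,  H_1 = Z^2,  H_2 = 0,  H_3 = 0.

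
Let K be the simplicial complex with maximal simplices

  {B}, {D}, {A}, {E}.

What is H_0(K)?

Fix the vertex order A < B < D < E and write every simplex with vertices in increasing order. Then dim K = 0 and the simplices of K are:

  0-simplices (4): A, B, D, E

so the chain groups are C_0 ≅ Z^4.

From H_k ≅ ker(∂_k) / im(∂_{k+1}) we obtain:

  H_0: rank C_0 − rank ∂_1 = 4 − 0 = 4, and there is no ∂_1, so H_0 ≅ Z^4.

(K is a triangulation of a set of 4 points.)

H_0 = Z^4.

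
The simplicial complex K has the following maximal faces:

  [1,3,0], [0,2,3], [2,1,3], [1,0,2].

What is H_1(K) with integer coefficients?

Fix the vertex order 0 < 1 < 2 < 3 and write every simplex with vertices in increasing order. Then dim K = 2 and the simplices of K are:

  0-simplices (4): [0], [1], [2], [3]
  1-simplices (6): [0,1], [0,2], [0,3], [1,2], [1,3], [2,3]
  2-simplices (4): [0,1,2], [0,1,3], [0,2,3], [1,2,3]

giving chain groups C_0 ≅ Z^4, C_1 ≅ Z^6, C_2 ≅ Z^4.

∂_1: C_1 → C_0 sends each edge [p,q] (with p < q) to q − p. For instance
  ∂[0,1] = [1] − [0].
The 4×6 boundary matrix has rank 3 and Smith normal form diag(1,1,1).

The boundary map ∂_2: C_2 → C_1 sends each 2-simplex [p,q,r] to [q,r] − [p,r] + [p,q]. For instance
  ∂[1,2,3] = [2,3] − [1,3] + [1,2],
  ∂[0,1,2] = [1,2] − [0,2] + [0,1].
As a 6×4 matrix over Z this has rank 3, with invariant factors (1,1,1).

Computing H_k = (kernel of ∂_k) / (image of ∂_{k+1}):

  H_1: rank ker ∂_1 − rank ∂_2 = (6 − 3) − 3 = 0, and the invariant factors of ∂_2 are all 1, so H_1 = 0.

H_1 ≅ 0.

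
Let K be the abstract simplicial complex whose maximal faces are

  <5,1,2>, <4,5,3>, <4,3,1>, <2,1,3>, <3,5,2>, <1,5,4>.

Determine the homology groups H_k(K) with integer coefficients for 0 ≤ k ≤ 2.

We work with the vertex ordering 1 < 2 < 3 < 4 < 5. The simplices of K, each written with vertices in increasing order, are:

  0-simplices (5): [1], [2], [3], [4], [5]
  1-simplices (9): [1,2], [1,3], [1,4], [1,5], [2,3], [2,5], [3,4], [3,5], [4,5]
  2-simplices (6): [1,2,3], [1,2,5], [1,3,4], [1,4,5], [2,3,5], [3,4,5]

giving chain groups C_0 ≅ Z^5, C_1 ≅ Z^9, C_2 ≅ Z^6.

Boundary ∂_1: C_1 → C_0 sends each edge [p,q] (with p < q) to q − p.
The 5×9 boundary matrix has rank 4 and Smith normal form diag(1,1,1,1).

Boundary ∂_2: C_2 → C_1 sends each 2-simplex [p,q,r] to [q,r] − [p,r] + [p,q]. For instance
  ∂[1,4,5] = [4,5] − [1,5] + [1,4],
  ∂[2,3,5] = [3,5] − [2,5] + [2,3].
This gives a 9×6 integer matrix of rank 5; reducing to Smith normal form yields diagonal entries (1,1,1,1,1).

Now H_k = ker ∂_k / im ∂_{k+1}, so:

  H_0: rank C_0 − rank ∂_1 = 5 − 4 = 1, and the invariant factors of ∂_1 are all 1, so H_0 ≅ Z.
  H_1: rank ker ∂_1 − rank ∂_2 = (9 − 4) − 5 = 0, and the invariant factors of ∂_2 are all 1, so H_1 ≅ 0.
  H_2: rank ker ∂_2 − rank ∂_3 = (6 − 5) − 0 = 1, and there is no ∂_3, so H_2 ≅ Z.

(K is a triangulation of the 2-sphere S^2.)

H_0 ≅ Z,  H_1 = 0,  H_2 ≅ Z.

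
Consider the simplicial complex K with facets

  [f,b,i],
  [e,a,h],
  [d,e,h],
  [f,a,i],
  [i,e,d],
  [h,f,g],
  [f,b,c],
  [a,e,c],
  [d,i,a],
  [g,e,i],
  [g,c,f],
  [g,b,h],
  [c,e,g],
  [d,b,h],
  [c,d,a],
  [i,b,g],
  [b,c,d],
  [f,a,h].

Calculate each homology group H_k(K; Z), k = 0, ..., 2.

Order the vertices as a < b < c < d < e < f < g < h < i. Listing each simplex with vertices in this order, K has dimension 2 with simplices:

  0-simplices (9): a, b, c, d, e, f, g, h, i
  1-simplices (27): ac, ad, ae, af, ah, ai, bc, bd, bf, bg, bh, bi, cd, ce, cf, cg, de, dh, di, eg, eh, ei, fg, fh, fi, gh, gi
  2-simplices (18): acd, ace, adi, aeh, afh, afi, bcd, bcf, bdh, bfi, bgh, bgi, ceg, cfg, deh, dei, egi, fgh

so the chain groups are C_0 ≅ Z^9, C_1 ≅ Z^27, C_2 ≅ Z^18.

Boundary ∂_1: C_1 → C_0 sends each edge [p,q] (with p < q) to q − p. For instance
  ∂bd = d − b.
This gives a 9×27 integer matrix of rank 8; reducing to Smith normal form yields diagonal entries (1,1,1,1,1,1,1,1).

Boundary ∂_2: C_2 → C_1 maps a triangle to the signed sum of its edges. For instance
  ∂bgi = gi − bi + bg,
  ∂cfg = fg − cg + cf.
This gives a 27×18 integer matrix of rank 18; reducing to Smith normal form yields diagonal entries (1,1,1,1,1,1,1,1,1,1,1,1,1,1,1,1,1,2).

Reading off H_k = ker ∂_k / im ∂_{k+1}:

  H_0: rank C_0 − rank ∂_1 = 9 − 8 = 1, and the invariant factors of ∂_1 are all 1, so H_0 ≅ Z.
  H_1: rank ker ∂_1 − rank ∂_2 = (27 − 8) − 18 = 1, and ∂_2 has invariant factor 2 > 1, so H_1 ≅ Z ⊕ Z/2.
  H_2: rank ker ∂_2 − rank ∂_3 = (18 − 18) − 0 = 0, and there is no ∂_3, so H_2 ≅ 0.

H_0 ≅ Z,  H_1 ≅ Z ⊕ Z/2,  H_2 = 0.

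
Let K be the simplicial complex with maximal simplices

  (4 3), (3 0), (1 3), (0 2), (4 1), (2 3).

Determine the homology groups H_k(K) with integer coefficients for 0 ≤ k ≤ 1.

H_0 = Z,  H_1 = Z^2.

Fix the vertex order 0 < 1 < 2 < 3 < 4 and write every simplex with vertices in increasing order. Then dim K = 1 and the simplices of K are:

  0-simplices (5): [0], [1], [2], [3], [4]
  1-simplices (6): [0,2], [0,3], [1,3], [1,4], [2,3], [3,4]

giving chain groups C_0 ≅ Z^5, C_1 ≅ Z^6.

The boundary map ∂_1: C_1 → C_0 sends each edge [p,q] (with p < q) to q − p. For instance
  ∂[3,4] = [4] − [3].
The resulting 5×6 matrix has rank 4, and its Smith normal form has invariant factors (1,1,1,1).

Reading off H_k = ker ∂_k / im ∂_{k+1}:

  H_0: rank C_0 − rank ∂_1 = 5 − 4 = 1, and the invariant factors of ∂_1 are all 1, so H_0 = Z.
  H_1: rank ker ∂_1 − rank ∂_2 = (6 − 4) − 0 = 2, and there is no ∂_2, so H_1 = Z^2.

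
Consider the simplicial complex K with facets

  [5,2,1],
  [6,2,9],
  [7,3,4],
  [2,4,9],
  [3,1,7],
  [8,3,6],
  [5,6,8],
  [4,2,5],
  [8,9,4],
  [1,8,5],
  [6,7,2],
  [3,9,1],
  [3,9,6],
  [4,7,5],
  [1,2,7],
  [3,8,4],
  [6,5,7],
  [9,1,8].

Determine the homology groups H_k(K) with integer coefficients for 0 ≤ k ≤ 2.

H_0 ≅ Z,  H_1 ≅ Z ⊕ Z/2,  H_2 = 0.

We work with the vertex ordering 1 < 2 < 3 < 4 < 5 < 6 < 7 < 8 < 9. The simplices of K, each written with vertices in increasing order, are:

  0-simplices (9): [1], [2], [3], [4], [5], [6], [7], [8], [9]
  1-simplices (27): (27 of them)
  2-simplices (18): [1,2,5], [1,2,7], [1,3,7], [1,3,9], [1,5,8], [1,8,9], [2,4,5], [2,4,9], [2,6,7], [2,6,9], [3,4,7], [3,4,8], [3,6,8], [3,6,9], [4,5,7], [4,8,9], [5,6,7], [5,6,8]

Hence C_0 ≅ Z^9, C_1 ≅ Z^27, C_2 ≅ Z^18.

The boundary map ∂_1: C_1 → C_0 is given by ∂[p,q] = [q] − [p]. For instance
  ∂[6,9] = [9] − [6].
This gives a 9×27 integer matrix of rank 8; reducing to Smith normal form yields diagonal entries (1,1,1,1,1,1,1,1).

Boundary ∂_2: C_2 → C_1 maps a triangle to the signed sum of its edges. For instance
  ∂[3,4,8] = [4,8] − [3,8] + [3,4],
  ∂[2,4,5] = [4,5] − [2,5] + [2,4].
The 27×18 boundary matrix has rank 18 and Smith normal form diag(1,1,1,1,1,1,1,1,1,1,1,1,1,1,1,1,1,2).

From H_k ≅ ker(∂_k) / im(∂_{k+1}) we obtain:

  H_0: rank C_0 − rank ∂_1 = 9 − 8 = 1, and the invariant factors of ∂_1 are all 1, so H_0 ≅ Z.
  H_1: rank ker ∂_1 − rank ∂_2 = (27 − 8) − 18 = 1, and ∂_2 has invariant factor 2 > 1, so H_1 ≅ Z ⊕ Z/2.
  H_2: rank ker ∂_2 − rank ∂_3 = (18 − 18) − 0 = 0, and there is no ∂_3, so H_2 ≅ 0.

As a check, the Euler characteristic is 9 − 27 + 18 = 0, which agrees with 1 − 1 + 0 = 0.
(K is a triangulation of the Klein bottle.)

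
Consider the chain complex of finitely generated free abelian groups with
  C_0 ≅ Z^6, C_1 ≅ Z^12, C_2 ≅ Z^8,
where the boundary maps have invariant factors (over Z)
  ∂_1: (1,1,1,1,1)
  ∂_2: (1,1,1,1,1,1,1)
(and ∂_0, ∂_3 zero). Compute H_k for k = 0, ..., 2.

H_0 = Z,  H_1 = 0,  H_2 = Z.

H_0: b_0 = 6 − 0 − 5 = 1; torsion from ∂_1 factors > 1: none. So H_0 = Z.
H_1: b_1 = 12 − 5 − 7 = 0; torsion from ∂_2 factors > 1: none. So H_1 = 0.
H_2: b_2 = 8 − 7 − 0 = 1; torsion from ∂_3 factors > 1: none. So H_2 = Z.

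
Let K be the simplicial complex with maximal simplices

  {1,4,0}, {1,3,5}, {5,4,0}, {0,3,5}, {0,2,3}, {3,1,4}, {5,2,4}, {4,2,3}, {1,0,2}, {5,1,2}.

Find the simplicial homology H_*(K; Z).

H_0 ≅ Z,  H_1 ≅ Z/2Z,  H_2 = 0.

Take the total order 0 < 1 < 2 < 3 < 4 < 5 on the vertex set. Then K (dimension 2) consists of the simplices:

  0-simplices (6): [0], [1], [2], [3], [4], [5]
  1-simplices (15): [0,1], [0,2], [0,3], [0,4], [0,5], [1,2], [1,3], [1,4], [1,5], [2,3], [2,4], [2,5], [3,4], [3,5], [4,5]
  2-simplices (10): [0,1,2], [0,1,4], [0,2,3], [0,3,5], [0,4,5], [1,2,5], [1,3,4], [1,3,5], [2,3,4], [2,4,5]

Hence C_0 ≅ Z^6, C_1 ≅ Z^15, C_2 ≅ Z^10.

The boundary map ∂_1: C_1 → C_0 sends each edge [p,q] (with p < q) to q − p.
This gives a 6×15 integer matrix of rank 5; reducing to Smith normal form yields diagonal entries (1,1,1,1,1).

Boundary ∂_2: C_2 → C_1 acts by ∂[p,q,r] = [q,r] − [p,r] + [p,q]. For instance
  ∂[0,3,5] = [3,5] − [0,5] + [0,3],
  ∂[0,1,4] = [1,4] − [0,4] + [0,1].
As a 15×10 matrix over Z this has rank 10, with invariant factors (1,1,1,1,1,1,1,1,1,2).

From H_k ≅ ker(∂_k) / im(∂_{k+1}) we obtain:

  H_0: rank C_0 − rank ∂_1 = 6 − 5 = 1, and the invariant factors of ∂_1 are all 1, so H_0 ≅ Z.
  H_1: rank ker ∂_1 − rank ∂_2 = (15 − 5) − 10 = 0, and ∂_2 has invariant factor 2 > 1, so H_1 ≅ Z/2Z.
  H_2: rank ker ∂_2 − rank ∂_3 = (10 − 10) − 0 = 0, and there is no ∂_3, so H_2 ≅ 0.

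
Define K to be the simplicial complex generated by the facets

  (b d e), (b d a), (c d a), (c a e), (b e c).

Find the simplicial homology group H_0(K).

H_0 ≅ Z.

K has 5 vertices, 10 edges, 5 triangles.
rank ∂_0 = 0, rank ∂_1 = 4 ⇒ b_0 = 5 − 0 − 4 = 1; all invariant factors of ∂_1 are 1 so no torsion. So H_0 = Z.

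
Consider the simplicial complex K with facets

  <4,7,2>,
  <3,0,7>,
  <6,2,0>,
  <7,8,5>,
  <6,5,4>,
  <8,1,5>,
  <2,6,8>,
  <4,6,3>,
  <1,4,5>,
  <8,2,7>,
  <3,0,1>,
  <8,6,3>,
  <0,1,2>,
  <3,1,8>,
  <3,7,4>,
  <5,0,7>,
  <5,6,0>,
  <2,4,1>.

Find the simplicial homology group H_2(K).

H_2 = Z.

Order the vertices as 0 < 1 < 2 < 3 < 4 < 5 < 6 < 7 < 8. Listing each simplex with vertices in this order, K has dimension 2 with simplices:

  0-simplices (9): [0], [1], [2], [3], [4], [5], [6], [7], [8]
  1-simplices (27): (27 of them)
  2-simplices (18): [0,1,2], [0,1,3], [0,2,6], [0,3,7], [0,5,6], [0,5,7], [1,2,4], [1,3,8], [1,4,5], [1,5,8], [2,4,7], [2,6,8], [2,7,8], [3,4,6], [3,4,7], [3,6,8], [4,5,6], [5,7,8]

giving chain groups C_0 ≅ Z^9, C_1 ≅ Z^27, C_2 ≅ Z^18.

Boundary ∂_1: C_1 → C_0 maps an edge to its endpoints' difference, ∂[p,q] = q − p.
As a 9×27 matrix over Z this has rank 8, with invariant factors (1,1,1,1,1,1,1,1).

∂_2: C_2 → C_1 sends each 2-simplex [p,q,r] to [q,r] − [p,r] + [p,q]. For instance
  ∂[1,5,8] = [5,8] − [1,8] + [1,5],
  ∂[2,7,8] = [7,8] − [2,8] + [2,7].
This gives a 27×18 integer matrix of rank 17; reducing to Smith normal form yields diagonal entries (1,1,1,1,1,1,1,1,1,1,1,1,1,1,1,1,1).

Now H_k = ker ∂_k / im ∂_{k+1}, so:

  H_2: rank ker ∂_2 − rank ∂_3 = (18 − 17) − 0 = 1, and there is no ∂_3, so H_2 = Z.

(K is a triangulation of the torus T^2.)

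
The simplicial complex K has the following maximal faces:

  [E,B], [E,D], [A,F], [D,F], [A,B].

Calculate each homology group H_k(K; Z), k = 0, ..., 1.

K has 5 vertices, 5 edges.
rank ∂_0 = 0, rank ∂_1 = 4 ⇒ b_0 = 5 − 0 − 4 = 1; all invariant factors of ∂_1 are 1 so no torsion. So H_0 = Z.
rank ∂_1 = 4, rank ∂_2 = 0 ⇒ b_1 = 5 − 4 − 0 = 1. So H_1 = Z.

H_0 ≅ Z,  H_1 ≅ Z.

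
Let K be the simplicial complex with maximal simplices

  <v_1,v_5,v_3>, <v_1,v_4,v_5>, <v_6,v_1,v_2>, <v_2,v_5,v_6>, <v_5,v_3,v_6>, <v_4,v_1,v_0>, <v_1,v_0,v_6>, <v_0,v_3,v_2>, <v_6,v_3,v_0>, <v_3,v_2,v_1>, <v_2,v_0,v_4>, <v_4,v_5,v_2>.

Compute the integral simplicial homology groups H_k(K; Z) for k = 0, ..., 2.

H_0 = Z,  H_1 = Z/2,  H_2 = 0.

K has 7 vertices, 18 edges, 12 triangles.
rank ∂_0 = 0, rank ∂_1 = 6 ⇒ b_0 = 7 − 0 − 6 = 1; all invariant factors of ∂_1 are 1 so no torsion. So H_0 ≅ Z.
rank ∂_1 = 6, rank ∂_2 = 12 ⇒ b_1 = 18 − 6 − 12 = 0; ∂_2 has invariant factor(s) [2] giving torsion. So H_1 ≅ Z/2.
rank ∂_2 = 12, rank ∂_3 = 0 ⇒ b_2 = 12 − 12 − 0 = 0. So H_2 ≅ 0.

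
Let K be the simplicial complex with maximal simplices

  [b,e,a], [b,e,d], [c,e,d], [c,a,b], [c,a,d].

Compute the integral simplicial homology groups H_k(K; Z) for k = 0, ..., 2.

Fix the vertex order a < b < c < d < e and write every simplex with vertices in increasing order. Then dim K = 2 and the simplices of K are:

  0-simplices (5): a, b, c, d, e
  1-simplices (10): ab, ac, ad, ae, bc, bd, be, cd, ce, de
  2-simplices (5): abc, abe, acd, bde, cde

giving chain groups C_0 ≅ Z^5, C_1 ≅ Z^10, C_2 ≅ Z^5.

∂_1: C_1 → C_0 sends each edge [p,q] (with p < q) to q − p.
The 5×10 boundary matrix has rank 4 and Smith normal form diag(1,1,1,1).

The boundary map ∂_2: C_2 → C_1 sends each 2-simplex [p,q,r] to [q,r] − [p,r] + [p,q]. For instance
  ∂abc = bc − ac + ab,
  ∂bde = de − be + bd.
As a 10×5 matrix over Z this has rank 5, with invariant factors (1,1,1,1,1).

Now H_k = ker ∂_k / im ∂_{k+1}, so:

  H_0: rank C_0 − rank ∂_1 = 5 − 4 = 1, and the invariant factors of ∂_1 are all 1, so H_0 = Z.
  H_1: rank ker ∂_1 − rank ∂_2 = (10 − 4) − 5 = 1, and the invariant factors of ∂_2 are all 1, so H_1 = Z.
  H_2: rank ker ∂_2 − rank ∂_3 = (5 − 5) − 0 = 0, and there is no ∂_3, so H_2 = 0.

As a check, the Euler characteristic is 5 − 10 + 5 = 0, which agrees with 1 − 1 + 0 = 0.

H_0 = Z,  H_1 = Z,  H_2 = 0.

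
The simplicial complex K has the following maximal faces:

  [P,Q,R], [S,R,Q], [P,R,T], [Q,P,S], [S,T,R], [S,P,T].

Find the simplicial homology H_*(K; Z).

H_0 = Z,  H_1 = 0,  H_2 = Z.

K has 5 vertices, 9 edges, 6 triangles.
rank ∂_0 = 0, rank ∂_1 = 4 ⇒ b_0 = 5 − 0 − 4 = 1; all invariant factors of ∂_1 are 1 so no torsion. So H_0 = Z.
rank ∂_1 = 4, rank ∂_2 = 5 ⇒ b_1 = 9 − 4 − 5 = 0; all invariant factors of ∂_2 are 1 so no torsion. So H_1 = 0.
rank ∂_2 = 5, rank ∂_3 = 0 ⇒ b_2 = 6 − 5 − 0 = 1. So H_2 = Z.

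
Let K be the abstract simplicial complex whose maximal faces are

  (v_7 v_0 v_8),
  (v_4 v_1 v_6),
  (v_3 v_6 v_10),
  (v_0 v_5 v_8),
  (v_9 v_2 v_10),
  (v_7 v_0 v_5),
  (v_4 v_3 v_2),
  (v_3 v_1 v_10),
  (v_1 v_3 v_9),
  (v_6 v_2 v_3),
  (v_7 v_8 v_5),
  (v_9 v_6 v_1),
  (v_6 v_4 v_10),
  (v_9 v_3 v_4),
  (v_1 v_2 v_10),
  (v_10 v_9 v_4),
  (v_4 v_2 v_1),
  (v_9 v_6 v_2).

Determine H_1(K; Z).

H_1 ≅ Z^2.

Fix the vertex order v_0 < v_1 < v_2 < v_3 < v_4 < v_5 < v_6 < v_7 < v_8 < v_9 < v_10 and write every simplex with vertices in increasing order. Then dim K = 2 and the simplices of K are:

  0-simplices (11): [v_0], [v_1], [v_2], [v_3], [v_4], [v_5], [v_6], [v_7], [v_8], [v_9], [v_10]
  1-simplices (27): (27 of them)
  2-simplices (18): (18 of them)

Hence C_0 ≅ Z^11, C_1 ≅ Z^27, C_2 ≅ Z^18.

∂_1: C_1 → C_0 maps an edge to its endpoints' difference, ∂[p,q] = q − p. For instance
  ∂[v_6,v_10] = [v_10] − [v_6].
As a 11×27 matrix over Z this has rank 9, with invariant factors (1,1,1,1,1,1,1,1,1).

Boundary ∂_2: C_2 → C_1 sends each 2-simplex [p,q,r] to [q,r] − [p,r] + [p,q]. For instance
  ∂[v_1,v_4,v_6] = [v_4,v_6] − [v_1,v_6] + [v_1,v_4],
  ∂[v_1,v_2,v_10] = [v_2,v_10] − [v_1,v_10] + [v_1,v_2].
This gives a 27×18 integer matrix of rank 16; reducing to Smith normal form yields diagonal entries (1,1,1,1,1,1,1,1,1,1,1,1,1,1,1,1).

From H_k ≅ ker(∂_k) / im(∂_{k+1}) we obtain:

  H_1: rank ker ∂_1 − rank ∂_2 = (27 − 9) − 16 = 2, and the invariant factors of ∂_2 are all 1, so H_1 ≅ Z^2.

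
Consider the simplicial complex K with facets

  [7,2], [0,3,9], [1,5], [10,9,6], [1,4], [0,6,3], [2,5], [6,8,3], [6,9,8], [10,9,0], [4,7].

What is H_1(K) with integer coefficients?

Take the total order 0 < 1 < 2 < 3 < 4 < 5 < 6 < 7 < 8 < 9 < 10 on the vertex set. Then K (dimension 2) consists of the simplices:

  0-simplices (11): [0], [1], [2], [3], [4], [5], [6], [7], [8], [9], [10]
  1-simplices (17): [0,3], [0,6], [0,9], [0,10], [1,4], [1,5], [2,5], [2,7], [3,6], [3,8], [3,9], [4,7], [6,8], [6,9], [6,10], [8,9], [9,10]
  2-simplices (6): [0,3,6], [0,3,9], [0,9,10], [3,6,8], [6,8,9], [6,9,10]

giving chain groups C_0 ≅ Z^11, C_1 ≅ Z^17, C_2 ≅ Z^6.

Boundary ∂_1: C_1 → C_0 maps an edge to its endpoints' difference, ∂[p,q] = q − p. For instance
  ∂[0,6] = [6] − [0].
This gives a 11×17 integer matrix of rank 9; reducing to Smith normal form yields diagonal entries (1,1,1,1,1,1,1,1,1).

The boundary map ∂_2: C_2 → C_1 acts by ∂[p,q,r] = [q,r] − [p,r] + [p,q]. For instance
  ∂[6,8,9] = [8,9] − [6,9] + [6,8],
  ∂[0,9,10] = [9,10] − [0,10] + [0,9].
As a 17×6 matrix over Z this has rank 6, with invariant factors (1,1,1,1,1,1).

Reading off H_k = ker ∂_k / im ∂_{k+1}:

  H_1: rank ker ∂_1 − rank ∂_2 = (17 − 9) − 6 = 2, and the invariant factors of ∂_2 are all 1, so H_1 ≅ Z^2.

(K is a triangulation of the disjoint union of the cylinder S^1 x I and the circle S^1.)

H_1 ≅ Z^2.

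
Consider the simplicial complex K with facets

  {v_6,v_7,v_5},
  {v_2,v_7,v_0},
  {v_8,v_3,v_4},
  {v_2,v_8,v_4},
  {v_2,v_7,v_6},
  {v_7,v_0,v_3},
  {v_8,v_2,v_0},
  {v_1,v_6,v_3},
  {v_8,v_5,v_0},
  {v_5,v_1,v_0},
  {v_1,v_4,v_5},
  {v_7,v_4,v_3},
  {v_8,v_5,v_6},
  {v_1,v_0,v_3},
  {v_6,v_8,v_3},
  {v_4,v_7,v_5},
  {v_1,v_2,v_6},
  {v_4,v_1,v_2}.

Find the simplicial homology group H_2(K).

H_2 ≅ Z.

Take the total order v_0 < v_1 < v_2 < v_3 < v_4 < v_5 < v_6 < v_7 < v_8 on the vertex set. Then K (dimension 2) consists of the simplices:

  0-simplices (9): [v_0], [v_1], [v_2], [v_3], [v_4], [v_5], [v_6], [v_7], [v_8]
  1-simplices (27): (27 of them)
  2-simplices (18): (18 of them)

Hence C_0 ≅ Z^9, C_1 ≅ Z^27, C_2 ≅ Z^18.

The boundary map ∂_1: C_1 → C_0 maps an edge to its endpoints' difference, ∂[p,q] = q − p. For instance
  ∂[v_0,v_8] = [v_8] − [v_0].
This gives a 9×27 integer matrix of rank 8; reducing to Smith normal form yields diagonal entries (1,1,1,1,1,1,1,1).

The boundary map ∂_2: C_2 → C_1 sends each 2-simplex [p,q,r] to [q,r] − [p,r] + [p,q]. For instance
  ∂[v_0,v_1,v_3] = [v_1,v_3] − [v_0,v_3] + [v_0,v_1],
  ∂[v_0,v_2,v_8] = [v_2,v_8] − [v_0,v_8] + [v_0,v_2].
As a 27×18 matrix over Z this has rank 17, with invariant factors (1,1,1,1,1,1,1,1,1,1,1,1,1,1,1,1,1).

Computing H_k = (kernel of ∂_k) / (image of ∂_{k+1}):

  H_2: rank ker ∂_2 − rank ∂_3 = (18 − 17) − 0 = 1, and there is no ∂_3, so H_2 = Z.

(K is a triangulation of the torus T^2.)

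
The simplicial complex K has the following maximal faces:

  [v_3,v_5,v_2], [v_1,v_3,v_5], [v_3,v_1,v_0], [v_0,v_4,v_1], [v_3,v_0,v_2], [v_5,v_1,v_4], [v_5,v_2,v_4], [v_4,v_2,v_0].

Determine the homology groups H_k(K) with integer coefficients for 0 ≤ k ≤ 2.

H_0 = Z,  H_1 = 0,  H_2 = Z.

We work with the vertex ordering v_0 < v_1 < v_2 < v_3 < v_4 < v_5. The simplices of K, each written with vertices in increasing order, are:

  0-simplices (6): [v_0], [v_1], [v_2], [v_3], [v_4], [v_5]
  1-simplices (12): [v_0,v_1], [v_0,v_2], [v_0,v_3], [v_0,v_4], [v_1,v_3], [v_1,v_4], [v_1,v_5], [v_2,v_3], [v_2,v_4], [v_2,v_5], [v_3,v_5], [v_4,v_5]
  2-simplices (8): [v_0,v_1,v_3], [v_0,v_1,v_4], [v_0,v_2,v_3], [v_0,v_2,v_4], [v_1,v_3,v_5], [v_1,v_4,v_5], [v_2,v_3,v_5], [v_2,v_4,v_5]

Hence C_0 ≅ Z^6, C_1 ≅ Z^12, C_2 ≅ Z^8.

Boundary ∂_1: C_1 → C_0 maps an edge to its endpoints' difference, ∂[p,q] = q − p.
This gives a 6×12 integer matrix of rank 5; reducing to Smith normal form yields diagonal entries (1,1,1,1,1).

The boundary map ∂_2: C_2 → C_1 acts by ∂[p,q,r] = [q,r] − [p,r] + [p,q]. For instance
  ∂[v_0,v_1,v_4] = [v_1,v_4] − [v_0,v_4] + [v_0,v_1],
  ∂[v_2,v_3,v_5] = [v_3,v_5] − [v_2,v_5] + [v_2,v_3].
This gives a 12×8 integer matrix of rank 7; reducing to Smith normal form yields diagonal entries (1,1,1,1,1,1,1).

Now H_k = ker ∂_k / im ∂_{k+1}, so:

  H_0: rank C_0 − rank ∂_1 = 6 − 5 = 1, and the invariant factors of ∂_1 are all 1, so H_0 = Z.
  H_1: rank ker ∂_1 − rank ∂_2 = (12 − 5) − 7 = 0, and the invariant factors of ∂_2 are all 1, so H_1 = 0.
  H_2: rank ker ∂_2 − rank ∂_3 = (8 − 7) − 0 = 1, and there is no ∂_3, so H_2 = Z.

As a check, the Euler characteristic is 6 − 12 + 8 = 2, which agrees with 1 − 0 + 1 = 2.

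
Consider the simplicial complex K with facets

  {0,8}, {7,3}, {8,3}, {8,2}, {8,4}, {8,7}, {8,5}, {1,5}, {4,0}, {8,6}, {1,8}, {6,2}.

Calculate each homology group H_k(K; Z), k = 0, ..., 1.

K has 9 vertices, 12 edges.
rank ∂_0 = 0, rank ∂_1 = 8 ⇒ b_0 = 9 − 0 − 8 = 1; all invariant factors of ∂_1 are 1 so no torsion. So H_0 ≅ Z.
rank ∂_1 = 8, rank ∂_2 = 0 ⇒ b_1 = 12 − 8 − 0 = 4. So H_1 ≅ Z^4.

H_0 ≅ Z,  H_1 ≅ Z^4.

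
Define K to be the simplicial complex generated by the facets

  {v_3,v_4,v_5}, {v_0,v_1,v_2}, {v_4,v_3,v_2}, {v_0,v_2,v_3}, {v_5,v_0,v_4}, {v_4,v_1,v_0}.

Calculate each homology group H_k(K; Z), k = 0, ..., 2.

Fix the vertex order v_0 < v_1 < v_2 < v_3 < v_4 < v_5 and write every simplex with vertices in increasing order. Then dim K = 2 and the simplices of K are:

  0-simplices (6): [v_0], [v_1], [v_2], [v_3], [v_4], [v_5]
  1-simplices (12): [v_0,v_1], [v_0,v_2], [v_0,v_3], [v_0,v_4], [v_0,v_5], [v_1,v_2], [v_1,v_4], [v_2,v_3], [v_2,v_4], [v_3,v_4], [v_3,v_5], [v_4,v_5]
  2-simplices (6): [v_0,v_1,v_2], [v_0,v_1,v_4], [v_0,v_2,v_3], [v_0,v_4,v_5], [v_2,v_3,v_4], [v_3,v_4,v_5]

Hence C_0 ≅ Z^6, C_1 ≅ Z^12, C_2 ≅ Z^6.

∂_1: C_1 → C_0 is given by ∂[p,q] = [q] − [p]. For instance
  ∂[v_2,v_4] = [v_4] − [v_2].
As a 6×12 matrix over Z this has rank 5, with invariant factors (1,1,1,1,1).

∂_2: C_2 → C_1 maps a triangle to the signed sum of its edges. For instance
  ∂[v_0,v_1,v_4] = [v_1,v_4] − [v_0,v_4] + [v_0,v_1],
  ∂[v_2,v_3,v_4] = [v_3,v_4] − [v_2,v_4] + [v_2,v_3].
As a 12×6 matrix over Z this has rank 6, with invariant factors (1,1,1,1,1,1).

Now H_k = ker ∂_k / im ∂_{k+1}, so:

  H_0: rank C_0 − rank ∂_1 = 6 − 5 = 1, and the invariant factors of ∂_1 are all 1, so H_0 ≅ Z.
  H_1: rank ker ∂_1 − rank ∂_2 = (12 − 5) − 6 = 1, and the invariant factors of ∂_2 are all 1, so H_1 ≅ Z.
  H_2: rank ker ∂_2 − rank ∂_3 = (6 − 6) − 0 = 0, and there is no ∂_3, so H_2 ≅ 0.

H_0 ≅ Z,  H_1 ≅ Z,  H_2 = 0.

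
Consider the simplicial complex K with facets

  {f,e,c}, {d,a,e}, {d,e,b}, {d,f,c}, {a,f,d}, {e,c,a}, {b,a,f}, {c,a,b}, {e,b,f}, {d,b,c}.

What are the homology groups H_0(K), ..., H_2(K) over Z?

H_0 ≅ Z,  H_1 ≅ Z/2Z,  H_2 = 0.

We work with the vertex ordering a < b < c < d < e < f. The simplices of K, each written with vertices in increasing order, are:

  0-simplices (6): a, b, c, d, e, f
  1-simplices (15): ab, ac, ad, ae, af, bc, bd, be, bf, cd, ce, cf, de, df, ef
  2-simplices (10): abc, abf, ace, ade, adf, bcd, bde, bef, cdf, cef

Hence C_0 ≅ Z^6, C_1 ≅ Z^15, C_2 ≅ Z^10.

The boundary map ∂_1: C_1 → C_0 sends each edge [p,q] (with p < q) to q − p.
The 6×15 boundary matrix has rank 5 and Smith normal form diag(1,1,1,1,1).

Boundary ∂_2: C_2 → C_1 maps a triangle to the signed sum of its edges. For instance
  ∂cef = ef − cf + ce,
  ∂abf = bf − af + ab.
The 15×10 boundary matrix has rank 10 and Smith normal form diag(1,1,1,1,1,1,1,1,1,2).

Computing H_k = (kernel of ∂_k) / (image of ∂_{k+1}):

  H_0: rank C_0 − rank ∂_1 = 6 − 5 = 1, and the invariant factors of ∂_1 are all 1, so H_0 ≅ Z.
  H_1: rank ker ∂_1 − rank ∂_2 = (15 − 5) − 10 = 0, and ∂_2 has invariant factor 2 > 1, so H_1 ≅ Z/2Z.
  H_2: rank ker ∂_2 − rank ∂_3 = (10 − 10) − 0 = 0, and there is no ∂_3, so H_2 ≅ 0.

As a check, the Euler characteristic is 6 − 15 + 10 = 1, which agrees with 1 − 0 + 0 = 1.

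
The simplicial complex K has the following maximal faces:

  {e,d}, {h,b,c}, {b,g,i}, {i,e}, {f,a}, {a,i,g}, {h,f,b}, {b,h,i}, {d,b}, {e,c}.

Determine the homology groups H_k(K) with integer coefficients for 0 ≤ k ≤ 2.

Take the total order a < b < c < d < e < f < g < h < i on the vertex set. Then K (dimension 2) consists of the simplices:

  0-simplices (9): a, b, c, d, e, f, g, h, i
  1-simplices (16): af, ag, ai, bc, bd, bf, bg, bh, bi, ce, ch, de, ei, fh, gi, hi
  2-simplices (5): agi, bch, bfh, bgi, bhi

so the chain groups are C_0 ≅ Z^9, C_1 ≅ Z^16, C_2 ≅ Z^5.

The boundary map ∂_1: C_1 → C_0 sends each edge [p,q] (with p < q) to q − p.
As a 9×16 matrix over Z this has rank 8, with invariant factors (1,1,1,1,1,1,1,1).

The boundary map ∂_2: C_2 → C_1 sends each 2-simplex [p,q,r] to [q,r] − [p,r] + [p,q]. For instance
  ∂bfh = fh − bh + bf,
  ∂agi = gi − ai + ag.
As a 16×5 matrix over Z this has rank 5, with invariant factors (1,1,1,1,1).

Now H_k = ker ∂_k / im ∂_{k+1}, so:

  H_0: rank C_0 − rank ∂_1 = 9 − 8 = 1, and the invariant factors of ∂_1 are all 1, so H_0 ≅ Z.
  H_1: rank ker ∂_1 − rank ∂_2 = (16 − 8) − 5 = 3, and the invariant factors of ∂_2 are all 1, so H_1 ≅ Z^3.
  H_2: rank ker ∂_2 − rank ∂_3 = (5 − 5) − 0 = 0, and there is no ∂_3, so H_2 ≅ 0.

As a check, the Euler characteristic is 9 − 16 + 5 = -2, which agrees with 1 − 3 + 0 = -2.

H_0 ≅ Z,  H_1 ≅ Z^3,  H_2 = 0.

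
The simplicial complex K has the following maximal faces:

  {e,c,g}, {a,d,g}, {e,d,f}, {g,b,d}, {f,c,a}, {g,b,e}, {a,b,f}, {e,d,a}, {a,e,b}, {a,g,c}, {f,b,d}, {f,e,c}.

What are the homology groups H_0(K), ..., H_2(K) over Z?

Fix the vertex order a < b < c < d < e < f < g and write every simplex with vertices in increasing order. Then dim K = 2 and the simplices of K are:

  0-simplices (7): a, b, c, d, e, f, g
  1-simplices (18): ab, ac, ad, ae, af, ag, bd, be, bf, bg, ce, cf, cg, de, df, dg, ef, eg
  2-simplices (12): abe, abf, acf, acg, ade, adg, bdf, bdg, beg, cef, ceg, def

giving chain groups C_0 ≅ Z^7, C_1 ≅ Z^18, C_2 ≅ Z^12.

Boundary ∂_1: C_1 → C_0 is given by ∂[p,q] = [q] − [p]. For instance
  ∂af = f − a.
This gives a 7×18 integer matrix of rank 6; reducing to Smith normal form yields diagonal entries (1,1,1,1,1,1).

∂_2: C_2 → C_1 maps a triangle to the signed sum of its edges. For instance
  ∂adg = dg − ag + ad,
  ∂abe = be − ae + ab.
The resulting 18×12 matrix has rank 12, and its Smith normal form has invariant factors (1,1,1,1,1,1,1,1,1,1,1,2).

From H_k ≅ ker(∂_k) / im(∂_{k+1}) we obtain:

  H_0: rank C_0 − rank ∂_1 = 7 − 6 = 1, and the invariant factors of ∂_1 are all 1, so H_0 ≅ Z.
  H_1: rank ker ∂_1 − rank ∂_2 = (18 − 6) − 12 = 0, and ∂_2 has invariant factor 2 > 1, so H_1 ≅ Z/2.
  H_2: rank ker ∂_2 − rank ∂_3 = (12 − 12) − 0 = 0, and there is no ∂_3, so H_2 ≅ 0.

H_0 ≅ Z,  H_1 ≅ Z/2,  H_2 = 0.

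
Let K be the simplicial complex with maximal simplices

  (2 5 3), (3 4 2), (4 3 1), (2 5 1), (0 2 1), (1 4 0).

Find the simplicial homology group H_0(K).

H_0 ≅ Z.

Take the total order 0 < 1 < 2 < 3 < 4 < 5 on the vertex set. Then K (dimension 2) consists of the simplices:

  0-simplices (6): [0], [1], [2], [3], [4], [5]
  1-simplices (12): [0,1], [0,2], [0,4], [1,2], [1,3], [1,4], [1,5], [2,3], [2,4], [2,5], [3,4], [3,5]
  2-simplices (6): [0,1,2], [0,1,4], [1,2,5], [1,3,4], [2,3,4], [2,3,5]

so the chain groups are C_0 ≅ Z^6, C_1 ≅ Z^12, C_2 ≅ Z^6.

∂_1: C_1 → C_0 maps an edge to its endpoints' difference, ∂[p,q] = q − p. For instance
  ∂[0,4] = [4] − [0].
The resulting 6×12 matrix has rank 5, and its Smith normal form has invariant factors (1,1,1,1,1).

Boundary ∂_2: C_2 → C_1 acts by ∂[p,q,r] = [q,r] − [p,r] + [p,q]. For instance
  ∂[1,2,5] = [2,5] − [1,5] + [1,2],
  ∂[2,3,5] = [3,5] − [2,5] + [2,3].
This gives a 12×6 integer matrix of rank 6; reducing to Smith normal form yields diagonal entries (1,1,1,1,1,1).

Now H_k = ker ∂_k / im ∂_{k+1}, so:

  H_0: rank C_0 − rank ∂_1 = 6 − 5 = 1, and the invariant factors of ∂_1 are all 1, so H_0 = Z.

(K is a triangulation of the cylinder S^1 x I.)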